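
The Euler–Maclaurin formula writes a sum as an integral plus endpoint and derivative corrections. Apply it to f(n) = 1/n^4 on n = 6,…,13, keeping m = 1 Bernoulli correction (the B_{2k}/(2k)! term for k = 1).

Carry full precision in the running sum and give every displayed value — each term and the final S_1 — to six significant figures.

S_1 ≈ 0.00183677

The integral term ∫_6^13 1/x^4 dx = 0.00139149.
Endpoint term: (f(6) + f(13))/2 = (0.000771605 + 3.50128e-05)/2 = 0.000403309.
Running total after boundary: 0.00179480.
Correction k=1: B_{2}/2! · (f^{(1)}(13) − f^{(1)}(6)) = 1/12 · (-1.07732e-05 − (-0.000514403)) = 4.19692e-05.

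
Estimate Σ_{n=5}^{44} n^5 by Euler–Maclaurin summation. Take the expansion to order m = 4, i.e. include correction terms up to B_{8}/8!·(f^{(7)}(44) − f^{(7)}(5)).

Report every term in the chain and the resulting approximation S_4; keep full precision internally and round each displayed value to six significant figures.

Integral: ∫_5^44 x^5 dx = 1.20938e+09.
Endpoint term: (f(5) + f(44))/2 = (3125.00 + 1.64916e+08)/2 = 8.24597e+07.
Integral + boundary = 1.29184e+09.
Correction k=1: B_{2}/2! · (f^{(1)}(44) − f^{(1)}(5)) = 1/12 · (1.87405e+07 − 3125.00) = 1.56145e+06.
Partial sum through k=1: 1.29340e+09.
Correction k=2: B_{4}/4! · (f^{(3)}(44) − f^{(3)}(5)) = −1/720 · (116160 − 1500.00) = -159.250.
Partial sum through k=2: 1.29340e+09.
Correction k=3: B_{6}/6! · (f^{(5)}(44) − f^{(5)}(5)) = 1/30240 · (120.000 − 120.000) = 0.00000.
Partial sum through k=3: 1.29340e+09.
Correction k=4: B_{8}/8! · (f^{(7)}(44) − f^{(7)}(5)) = −1/1209600 · (0.00000 − 0.00000) = 0.00000.

S_4 ≈ 1.29340e+09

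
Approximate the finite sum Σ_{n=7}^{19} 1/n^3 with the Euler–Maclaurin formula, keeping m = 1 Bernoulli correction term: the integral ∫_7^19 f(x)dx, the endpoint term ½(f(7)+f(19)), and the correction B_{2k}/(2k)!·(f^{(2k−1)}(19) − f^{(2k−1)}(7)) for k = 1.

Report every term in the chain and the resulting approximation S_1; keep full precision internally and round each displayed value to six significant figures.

S_1 ≈ 0.0104519

The integral term ∫_7^19 1/x^3 dx = 0.00881904.
½[f(7) + f(19)] = ½[0.00291545 + 0.000145794] = 0.00153062.
So far: 0.0103497.
k=1: B_{2}/(2)! × [f^{(1)}(19) − f^{(1)}(7)] = 1/12 × (-2.30201e-05 − (-0.00124948)) = 0.000102205.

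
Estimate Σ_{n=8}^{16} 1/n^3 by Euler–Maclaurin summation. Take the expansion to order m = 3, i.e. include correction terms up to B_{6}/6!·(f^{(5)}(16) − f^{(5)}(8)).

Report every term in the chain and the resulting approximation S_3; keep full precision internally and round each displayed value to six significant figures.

S_3 ≈ 0.00701492

Integral: ∫_8^16 1/x^3 dx = 0.00585938.
Endpoint term: (f(8) + f(16))/2 = (0.00195312 + 0.000244141)/2 = 0.00109863.
Running total after boundary: 0.00695801.
Order-1 term: 1/12 · (-4.57764e-05 − (-0.000732422)) = 5.72205e-05.
Running total after k=1: 0.00701523.
Order-2 term: −1/720 · (-3.57628e-06 − (-0.000228882)) = -3.12924e-07.
Running total after k=2: 0.00701492.
Order-3 term: 1/30240 · (-5.86733e-07 − (-0.000150204)) = 4.94765e-09.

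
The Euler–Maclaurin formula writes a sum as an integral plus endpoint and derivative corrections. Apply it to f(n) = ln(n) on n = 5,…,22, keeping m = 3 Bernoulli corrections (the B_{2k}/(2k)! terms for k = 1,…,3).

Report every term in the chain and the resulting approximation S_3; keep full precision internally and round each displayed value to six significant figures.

S_3 ≈ 45.2931

∫_5^22 ln(x) dx evaluates to 42.9557.
Boundary: ½(f(5) + f(22)) = ½(1.60944 + 3.09104) = 2.35024.
Integral + boundary = 45.3060.
Correction k=1: B_{2}/2! · (f^{(1)}(22) − f^{(1)}(5)) = 1/12 · (0.0454545 − 0.200000) = -0.0128788.
Running total after k=1: 45.2931.
Correction k=2: B_{4}/4! · (f^{(3)}(22) − f^{(3)}(5)) = −1/720 · (0.000187829 − 0.0160000) = 2.19613e-05.
Running total after k=2: 45.2931.
Correction k=3: B_{6}/6! · (f^{(5)}(22) − f^{(5)}(5)) = 1/30240 · (4.65691e-06 − 0.00768000) = -2.53814e-07.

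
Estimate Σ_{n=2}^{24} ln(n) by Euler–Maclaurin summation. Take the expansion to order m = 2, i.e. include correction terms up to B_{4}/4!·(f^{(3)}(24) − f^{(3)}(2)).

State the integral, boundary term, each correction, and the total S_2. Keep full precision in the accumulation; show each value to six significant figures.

The integral term ∫_2^24 ln(x) dx = 52.8870.
½[f(2) + f(24)] = ½[0.693147 + 3.17805] = 1.93560.
Running total after boundary: 54.8226.
Correction k=1: B_{2}/2! · (f^{(1)}(24) − f^{(1)}(2)) = 1/12 · (0.0416667 − 0.500000) = -0.0381944.
After k=1: 54.7844.
Correction k=2: B_{4}/4! · (f^{(3)}(24) − f^{(3)}(2)) = −1/720 · (0.000144676 − 0.250000) = 0.000347021.

S_2 ≈ 54.7848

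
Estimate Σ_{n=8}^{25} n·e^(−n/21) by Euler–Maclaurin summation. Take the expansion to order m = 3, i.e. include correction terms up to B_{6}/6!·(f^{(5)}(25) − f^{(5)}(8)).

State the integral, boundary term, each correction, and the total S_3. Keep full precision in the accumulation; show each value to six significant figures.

S_3 ≈ 128.831

The integral term ∫_8^25 x·e^(−x/21) dx = 122.337.
Endpoint term: (f(8) + f(25))/2 = (5.46568 + 7.60191)/2 = 6.53380.
Integral + boundary = 128.871.
Correction k=1: B_{2}/2! · (f^{(1)}(25) − f^{(1)}(8)) = 1/12 · (-0.0579193 − 0.422940) = -0.0400716.
Running total after k=1: 128.831.
Correction k=2: B_{4}/4! · (f^{(3)}(25) − f^{(3)}(8)) = −1/720 · (0.00124770 − 0.00405751) = 3.90252e-06.
Running total after k=2: 128.831.
Correction k=3: B_{6}/6! · (f^{(5)}(25) − f^{(5)}(8)) = 1/30240 · (5.95630e-06 − 1.62267e-05) = -3.39629e-10.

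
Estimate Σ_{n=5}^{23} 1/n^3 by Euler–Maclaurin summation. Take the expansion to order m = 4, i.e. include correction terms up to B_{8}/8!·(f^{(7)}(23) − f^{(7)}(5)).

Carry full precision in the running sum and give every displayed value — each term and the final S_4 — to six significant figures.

S_4 ≈ 0.0234899

Integral: ∫_5^23 1/x^3 dx = 0.0190548.
½[f(5) + f(23)] = ½[0.00800000 + 8.21895e-05] = 0.00404109.
So far: 0.0230959.
Correction k=1: B_{2}/2! · (f^{(1)}(23) − f^{(1)}(5)) = 1/12 · (-1.07204e-05 − (-0.00480000)) = 0.000399107.
Partial sum through k=1: 0.0234950.
Correction k=2: B_{4}/4! · (f^{(3)}(23) − f^{(3)}(5)) = −1/720 · (-4.05307e-07 − (-0.00384000)) = -5.33277e-06.
Partial sum through k=2: 0.0234897.
Correction k=3: B_{6}/6! · (f^{(5)}(23) − f^{(5)}(5)) = 1/30240 · (-3.21794e-08 − (-0.00645120)) = 2.13332e-07.
Partial sum through k=3: 0.0234899.
Correction k=4: B_{8}/8! · (f^{(7)}(23) − f^{(7)}(5)) = −1/1209600 · (-4.37980e-09 − (-0.0185795)) = -1.53600e-08.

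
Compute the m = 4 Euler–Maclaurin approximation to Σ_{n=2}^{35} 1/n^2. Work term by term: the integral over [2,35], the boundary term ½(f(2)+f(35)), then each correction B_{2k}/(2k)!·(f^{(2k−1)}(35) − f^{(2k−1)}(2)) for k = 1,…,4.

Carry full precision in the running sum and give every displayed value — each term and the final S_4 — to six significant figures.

The integral term ∫_2^35 1/x^2 dx = 0.471429.
Endpoint term: (f(2) + f(35))/2 = (0.250000 + 0.000816327)/2 = 0.125408.
Integral + boundary = 0.596837.
Correction k=1: B_{2}/2! · (f^{(1)}(35) − f^{(1)}(2)) = 1/12 · (-4.66472e-05 − (-0.250000)) = 0.0208294.
After k=1: 0.617666.
Correction k=2: B_{4}/4! · (f^{(3)}(35) − f^{(3)}(2)) = −1/720 · (-4.56952e-07 − (-0.750000)) = -0.00104167.
After k=2: 0.616625.
Correction k=3: B_{6}/6! · (f^{(5)}(35) − f^{(5)}(2)) = 1/30240 · (-1.11907e-08 − (-5.62500)) = 0.000186012.
After k=3: 0.616811.
Correction k=4: B_{8}/8! · (f^{(7)}(35) − f^{(7)}(2)) = −1/1209600 · (-5.11574e-10 − (-78.7500)) = -6.51042e-05.

S_4 ≈ 0.616745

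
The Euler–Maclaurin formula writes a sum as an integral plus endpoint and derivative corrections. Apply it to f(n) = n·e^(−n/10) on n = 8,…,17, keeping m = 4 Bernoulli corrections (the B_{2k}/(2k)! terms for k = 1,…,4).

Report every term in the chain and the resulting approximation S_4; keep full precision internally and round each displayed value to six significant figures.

S_4 ≈ 34.8867

The integral term ∫_8^17 x·e^(−x/10) dx = 31.5547.
Boundary: ½(f(8) + f(17)) = ½(3.59463 + 3.10562) = 3.35013.
Integral + boundary = 34.9048.
Correction k=1: B_{2}/2! · (f^{(1)}(17) − f^{(1)}(8)) = 1/12 · (-0.127878 − 0.0898658) = -0.0181454.
Running total after k=1: 34.8866.
Correction k=2: B_{4}/4! · (f^{(3)}(17) − f^{(3)}(8)) = −1/720 · (0.00237489 − 0.00988524) = 1.04310e-05.
Running total after k=2: 34.8867.
Correction k=3: B_{6}/6! · (f^{(5)}(17) − f^{(5)}(8)) = 1/30240 · (6.02856e-05 − 0.000188718) = -4.24711e-09.
Running total after k=3: 34.8867.
Correction k=4: B_{8}/8! · (f^{(7)}(17) − f^{(7)}(8)) = −1/1209600 · (9.68223e-07 − 2.78584e-06) = 1.50266e-12.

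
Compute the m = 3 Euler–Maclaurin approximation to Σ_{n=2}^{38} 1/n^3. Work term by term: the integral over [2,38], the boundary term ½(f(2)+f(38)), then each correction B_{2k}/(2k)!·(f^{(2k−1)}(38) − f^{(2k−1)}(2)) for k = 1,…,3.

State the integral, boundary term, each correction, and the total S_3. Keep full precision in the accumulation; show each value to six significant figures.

∫_2^38 1/x^3 dx evaluates to 0.124654.
Endpoint term: (f(2) + f(38))/2 = (0.125000 + 1.82242e-05)/2 = 0.0625091.
Integral + boundary = 0.187163.
k=1: B_{2}/(2)! × [f^{(1)}(38) − f^{(1)}(2)] = 1/12 × (-1.43876e-06 − (-0.187500)) = 0.0156249.
After k=1: 0.202788.
k=2: B_{4}/(4)! × [f^{(3)}(38) − f^{(3)}(2)] = −1/720 × (-1.99274e-08 − (-0.937500)) = -0.00130208.
After k=2: 0.201486.
k=3: B_{6}/(6)! × [f^{(5)}(38) − f^{(5)}(2)] = 1/30240 × (-5.79605e-10 − (-9.84375)) = 0.000325521.

S_3 ≈ 0.201811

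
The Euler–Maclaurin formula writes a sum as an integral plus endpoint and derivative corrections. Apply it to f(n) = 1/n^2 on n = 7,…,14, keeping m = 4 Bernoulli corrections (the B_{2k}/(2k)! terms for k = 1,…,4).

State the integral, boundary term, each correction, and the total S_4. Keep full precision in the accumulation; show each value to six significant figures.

S_4 ≈ 0.0846070

∫_7^14 1/x^2 dx evaluates to 0.0714286.
Endpoint term: (f(7) + f(14))/2 = (0.0204082 + 0.00510204)/2 = 0.0127551.
Running total after boundary: 0.0841837.
k=1: B_{2}/(2)! × [f^{(1)}(14) − f^{(1)}(7)] = 1/12 × (-0.000728863 − (-0.00583090)) = 0.000425170.
Partial sum through k=1: 0.0846088.
k=2: B_{4}/(4)! × [f^{(3)}(14) − f^{(3)}(7)] = −1/720 × (-4.46243e-05 − (-0.00142798)) = -1.92132e-06.
Partial sum through k=2: 0.0846069.
k=3: B_{6}/(6)! × [f^{(5)}(14) − f^{(5)}(7)] = 1/30240 × (-6.83024e-06 − (-0.000874271)) = 2.86852e-08.
Partial sum through k=3: 0.0846070.
k=4: B_{8}/(8)! × [f^{(7)}(14) − f^{(7)}(7)] = −1/1209600 × (-1.95150e-06 − (-0.000999167)) = -8.24418e-10.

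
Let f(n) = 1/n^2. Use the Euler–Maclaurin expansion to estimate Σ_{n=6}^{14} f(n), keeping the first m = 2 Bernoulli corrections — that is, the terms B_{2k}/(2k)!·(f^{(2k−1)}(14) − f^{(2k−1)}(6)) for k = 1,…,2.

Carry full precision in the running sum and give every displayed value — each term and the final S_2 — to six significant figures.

The integral term ∫_6^14 1/x^2 dx = 0.0952381.
Boundary: ½(f(6) + f(14)) = ½(0.0277778 + 0.00510204) = 0.0164399.
Running total after boundary: 0.111678.
Correction k=1: B_{2}/2! · (f^{(1)}(14) − f^{(1)}(6)) = 1/12 · (-0.000728863 − (-0.00925926)) = 0.000710866.
Partial sum through k=1: 0.112389.
Correction k=2: B_{4}/4! · (f^{(3)}(14) − f^{(3)}(6)) = −1/720 · (-4.46243e-05 − (-0.00308642)) = -4.22472e-06.

S_2 ≈ 0.112385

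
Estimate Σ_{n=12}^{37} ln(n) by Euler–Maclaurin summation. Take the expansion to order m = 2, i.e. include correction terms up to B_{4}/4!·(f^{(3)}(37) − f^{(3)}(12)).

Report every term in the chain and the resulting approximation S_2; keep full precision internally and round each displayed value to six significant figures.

S_2 ≈ 81.8283

Integral: ∫_12^37 ln(x) dx = 78.7851.
½[f(12) + f(37)] = ½[2.48491 + 3.61092] = 3.04791.
Integral + boundary = 81.8330.
k=1: B_{2}/(2)! × [f^{(1)}(37) − f^{(1)}(12)] = 1/12 × (0.0270270 − 0.0833333) = -0.00469219.
After k=1: 81.8283.
k=2: B_{4}/(4)! × [f^{(3)}(37) − f^{(3)}(12)] = −1/720 × (3.94843e-05 − 0.00115741) = 1.55267e-06.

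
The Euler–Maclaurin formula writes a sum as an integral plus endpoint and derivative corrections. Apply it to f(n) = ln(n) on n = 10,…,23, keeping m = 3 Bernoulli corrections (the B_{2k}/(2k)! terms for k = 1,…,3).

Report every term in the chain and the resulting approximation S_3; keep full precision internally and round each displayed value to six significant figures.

S_3 ≈ 38.8048

The integral term ∫_10^23 ln(x) dx = 36.0905.
½[f(10) + f(23)] = ½[2.30259 + 3.13549] = 2.71904.
So far: 38.8096.
Order-1 term: 1/12 · (0.0434783 − 0.100000) = -0.00471014.
After k=1: 38.8048.
Order-2 term: −1/720 · (0.000164379 − 0.00200000) = 2.54947e-06.
After k=2: 38.8048.
Order-3 term: 1/30240 · (3.72883e-06 − 0.000240000) = -7.81320e-09.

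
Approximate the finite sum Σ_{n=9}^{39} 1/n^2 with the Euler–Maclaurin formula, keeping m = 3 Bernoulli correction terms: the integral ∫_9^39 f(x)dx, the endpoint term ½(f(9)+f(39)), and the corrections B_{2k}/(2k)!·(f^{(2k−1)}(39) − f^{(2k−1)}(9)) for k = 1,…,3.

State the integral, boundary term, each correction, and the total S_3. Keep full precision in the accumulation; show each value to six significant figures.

∫_9^39 1/x^2 dx evaluates to 0.0854701.
Endpoint term: (f(9) + f(39))/2 = (0.0123457 + 0.000657462)/2 = 0.00650157.
Integral + boundary = 0.0919717.
Correction k=1: B_{2}/2! · (f^{(1)}(39) − f^{(1)}(9)) = 1/12 · (-3.37160e-05 − (-0.00274348)) = 0.000225814.
Running total after k=1: 0.0921975.
Correction k=2: B_{4}/4! · (f^{(3)}(39) − f^{(3)}(9)) = −1/720 · (-2.66004e-07 − (-0.000406442)) = -5.64133e-07.
Running total after k=2: 0.0921969.
Correction k=3: B_{6}/6! · (f^{(5)}(39) − f^{(5)}(9)) = 1/30240 · (-5.24663e-09 − (-0.000150534)) = 4.97781e-09.

S_3 ≈ 0.0921969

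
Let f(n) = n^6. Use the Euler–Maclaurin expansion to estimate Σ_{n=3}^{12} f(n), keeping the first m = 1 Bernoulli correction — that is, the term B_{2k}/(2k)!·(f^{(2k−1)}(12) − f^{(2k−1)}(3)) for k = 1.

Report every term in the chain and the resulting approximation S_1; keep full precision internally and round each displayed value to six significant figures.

S_1 ≈ 6.73617e+06

The integral term ∫_3^12 x^6 dx = 5.11852e+06.
Boundary: ½(f(3) + f(12)) = ½(729.000 + 2.98598e+06) = 1.49336e+06.
Running total after boundary: 6.61187e+06.
Order-1 term: 1/12 · (1.49299e+06 − 1458.00) = 124294.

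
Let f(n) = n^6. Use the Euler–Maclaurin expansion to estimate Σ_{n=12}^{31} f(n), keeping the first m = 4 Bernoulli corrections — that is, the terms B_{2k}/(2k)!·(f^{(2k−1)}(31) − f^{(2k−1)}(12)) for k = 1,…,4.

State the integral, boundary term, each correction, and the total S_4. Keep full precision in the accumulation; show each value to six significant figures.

S_4 ≈ 4.38468e+09

∫_12^31 x^6 dx evaluates to 3.92525e+09.
Endpoint term: (f(12) + f(31))/2 = (2.98598e+06 + 8.87504e+08)/2 = 4.45245e+08.
Integral + boundary = 4.37050e+09.
k=1: B_{2}/(2)! × [f^{(1)}(31) − f^{(1)}(12)] = 1/12 × (1.71775e+08 − 1.49299e+06) = 1.41902e+07.
Running total after k=1: 4.38469e+09.
k=2: B_{4}/(4)! × [f^{(3)}(31) − f^{(3)}(12)] = −1/720 × (3.57492e+06 − 207360) = -4677.17.
Running total after k=2: 4.38468e+09.
k=3: B_{6}/(6)! × [f^{(5)}(31) − f^{(5)}(12)] = 1/30240 × (22320.0 − 8640.00) = 0.452381.
Running total after k=3: 4.38468e+09.
k=4: B_{8}/(8)! × [f^{(7)}(31) − f^{(7)}(12)] = −1/1209600 × (0.00000 − 0.00000) = 0.00000.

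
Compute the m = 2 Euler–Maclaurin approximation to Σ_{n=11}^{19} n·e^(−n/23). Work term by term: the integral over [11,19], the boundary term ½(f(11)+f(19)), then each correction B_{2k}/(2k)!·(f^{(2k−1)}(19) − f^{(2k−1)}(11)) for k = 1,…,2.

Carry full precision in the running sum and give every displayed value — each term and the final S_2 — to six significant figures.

Integral: ∫_11^19 x·e^(−x/23) dx = 61.8558.
Boundary: ½(f(11) + f(19)) = ½(6.81847 + 8.31742) = 7.56794.
Integral + boundary = 69.4237.
Order-1 term: 1/12 · (0.0761320 − 0.323405) = -0.0206061.
After k=1: 69.4031.
Order-2 term: −1/720 · (0.00179896 − 0.00295487) = 1.60543e-06.

S_2 ≈ 69.4031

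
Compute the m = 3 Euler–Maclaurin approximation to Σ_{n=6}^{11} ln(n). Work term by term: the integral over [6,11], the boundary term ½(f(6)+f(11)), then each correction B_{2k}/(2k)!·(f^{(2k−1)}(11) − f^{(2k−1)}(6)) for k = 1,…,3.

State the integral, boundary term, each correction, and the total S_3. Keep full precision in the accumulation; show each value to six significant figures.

S_3 ≈ 12.7148

The integral term ∫_6^11 ln(x) dx = 10.6263.
½[f(6) + f(11)] = ½[1.79176 + 2.39790] = 2.09483.
Integral + boundary = 12.7211.
Correction k=1: B_{2}/2! · (f^{(1)}(11) − f^{(1)}(6)) = 1/12 · (0.0909091 − 0.166667) = -0.00631313.
Running total after k=1: 12.7148.
Correction k=2: B_{4}/4! · (f^{(3)}(11) − f^{(3)}(6)) = −1/720 · (0.00150263 − 0.00925926) = 1.07731e-05.
Running total after k=2: 12.7148.
Correction k=3: B_{6}/6! · (f^{(5)}(11) − f^{(5)}(6)) = 1/30240 · (0.000149021 − 0.00308642) = -9.71362e-08.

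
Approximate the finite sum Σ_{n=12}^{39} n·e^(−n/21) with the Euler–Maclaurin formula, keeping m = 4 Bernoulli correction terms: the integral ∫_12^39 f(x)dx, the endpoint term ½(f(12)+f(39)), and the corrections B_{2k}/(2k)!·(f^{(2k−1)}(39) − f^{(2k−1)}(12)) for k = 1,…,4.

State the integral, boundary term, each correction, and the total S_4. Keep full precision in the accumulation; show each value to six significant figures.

S_4 ≈ 201.042

Integral: ∫_12^39 x·e^(−x/21) dx = 194.641.
Boundary: ½(f(12) + f(39)) = ½(6.77662 + 6.08860) = 6.43261.
Running total after boundary: 201.074.
k=1: B_{2}/(2)! × [f^{(1)}(39) − f^{(1)}(12)] = 1/12 × (-0.133815 − 0.242022) = -0.0313198.
Running total after k=1: 201.042.
k=2: B_{4}/(4)! × [f^{(3)}(39) − f^{(3)}(12)] = −1/720 × (0.000404582 − 0.00310988) = 3.75736e-06.
Running total after k=2: 201.042.
k=3: B_{6}/(6)! × [f^{(5)}(39) − f^{(5)}(12)] = 1/30240 × (2.52290e-06 − 1.28593e-05) = -3.41813e-10.
Running total after k=3: 201.042.
k=4: B_{8}/(8)! × [f^{(7)}(39) − f^{(7)}(12)] = −1/1209600 × (9.36142e-09 − 4.23283e-08) = 2.72543e-14.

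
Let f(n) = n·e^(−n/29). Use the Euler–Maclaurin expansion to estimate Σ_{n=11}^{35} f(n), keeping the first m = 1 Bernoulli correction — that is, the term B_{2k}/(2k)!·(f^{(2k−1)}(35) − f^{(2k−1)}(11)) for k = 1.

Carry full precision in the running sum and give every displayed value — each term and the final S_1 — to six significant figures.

S_1 ≈ 247.610

The integral term ∫_11^35 x·e^(−x/29) dx = 238.652.
½[f(11) + f(35)] = ½[7.52767 + 10.4693] = 8.99851.
Integral + boundary = 247.651.
k=1: B_{2}/(2)! × [f^{(1)}(35) − f^{(1)}(11)] = 1/12 × (-0.0618878 − 0.424759) = -0.0405539.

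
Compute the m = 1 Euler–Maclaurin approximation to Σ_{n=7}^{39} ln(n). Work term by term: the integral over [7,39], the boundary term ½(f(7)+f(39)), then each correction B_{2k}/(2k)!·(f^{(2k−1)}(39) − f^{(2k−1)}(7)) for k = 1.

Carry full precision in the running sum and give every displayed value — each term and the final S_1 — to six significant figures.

The integral term ∫_7^39 ln(x) dx = 97.2575.
½[f(7) + f(39)] = ½[1.94591 + 3.66356] = 2.80474.
Integral + boundary = 100.062.
Correction k=1: B_{2}/2! · (f^{(1)}(39) − f^{(1)}(7)) = 1/12 · (0.0256410 − 0.142857) = -0.00976801.

S_1 ≈ 100.053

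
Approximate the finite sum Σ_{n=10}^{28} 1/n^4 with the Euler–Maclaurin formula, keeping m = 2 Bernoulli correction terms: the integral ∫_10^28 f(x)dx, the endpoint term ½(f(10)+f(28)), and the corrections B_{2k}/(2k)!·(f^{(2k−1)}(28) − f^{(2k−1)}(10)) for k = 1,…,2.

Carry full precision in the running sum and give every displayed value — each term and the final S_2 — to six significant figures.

∫_10^28 1/x^4 dx evaluates to 0.000318149.
½[f(10) + f(28)] = ½[0.000100000 + 1.62693e-06] = 5.08135e-05.
So far: 0.000368962.
k=1: B_{2}/(2)! × [f^{(1)}(28) − f^{(1)}(10)] = 1/12 × (-2.32418e-07 − (-4.00000e-05)) = 3.31397e-06.
Running total after k=1: 0.000372276.
k=2: B_{4}/(4)! × [f^{(3)}(28) − f^{(3)}(10)] = −1/720 × (-8.89355e-09 − (-1.20000e-05)) = -1.66543e-08.

S_2 ≈ 0.000372259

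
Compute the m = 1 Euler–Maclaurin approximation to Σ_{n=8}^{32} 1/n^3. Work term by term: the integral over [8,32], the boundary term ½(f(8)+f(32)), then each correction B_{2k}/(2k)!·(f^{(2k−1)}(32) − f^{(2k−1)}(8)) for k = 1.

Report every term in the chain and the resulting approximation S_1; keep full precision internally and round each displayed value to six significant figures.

Integral: ∫_8^32 1/x^3 dx = 0.00732422.
Endpoint term: (f(8) + f(32))/2 = (0.00195312 + 3.05176e-05)/2 = 0.000991821.
Integral + boundary = 0.00831604.
Correction k=1: B_{2}/2! · (f^{(1)}(32) − f^{(1)}(8)) = 1/12 · (-2.86102e-06 − (-0.000732422)) = 6.07967e-05.

S_1 ≈ 0.00837684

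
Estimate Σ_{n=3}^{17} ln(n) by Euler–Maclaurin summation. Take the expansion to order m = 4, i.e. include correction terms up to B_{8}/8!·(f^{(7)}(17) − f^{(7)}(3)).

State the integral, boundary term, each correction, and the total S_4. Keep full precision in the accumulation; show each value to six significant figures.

S_4 ≈ 32.8119

∫_3^17 ln(x) dx evaluates to 30.8688.
Endpoint term: (f(3) + f(17))/2 = (1.09861 + 2.83321)/2 = 1.96591.
Integral + boundary = 32.8347.
Correction k=1: B_{2}/2! · (f^{(1)}(17) − f^{(1)}(3)) = 1/12 · (0.0588235 − 0.333333) = -0.0228758.
Partial sum through k=1: 32.8118.
Correction k=2: B_{4}/4! · (f^{(3)}(17) − f^{(3)}(3)) = −1/720 · (0.000407083 − 0.0740741) = 0.000102315.
Partial sum through k=2: 32.8119.
Correction k=3: B_{6}/6! · (f^{(5)}(17) − f^{(5)}(3)) = 1/30240 · (1.69031e-05 − 0.0987654) = -3.26549e-06.
Partial sum through k=3: 32.8119.
Correction k=4: B_{8}/8! · (f^{(7)}(17) − f^{(7)}(3)) = −1/1209600 · (1.75465e-06 − 0.329218) = 2.72170e-07.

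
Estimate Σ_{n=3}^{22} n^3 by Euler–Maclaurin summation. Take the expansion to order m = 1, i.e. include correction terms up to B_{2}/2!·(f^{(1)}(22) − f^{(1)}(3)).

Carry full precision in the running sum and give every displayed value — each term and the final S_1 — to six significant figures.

S_1 ≈ 64000.0

The integral term ∫_3^22 x^3 dx = 58543.8.
½[f(3) + f(22)] = ½[27.0000 + 10648.0] = 5337.50.
So far: 63881.2.
Order-1 term: 1/12 · (1452.00 − 27.0000) = 118.750.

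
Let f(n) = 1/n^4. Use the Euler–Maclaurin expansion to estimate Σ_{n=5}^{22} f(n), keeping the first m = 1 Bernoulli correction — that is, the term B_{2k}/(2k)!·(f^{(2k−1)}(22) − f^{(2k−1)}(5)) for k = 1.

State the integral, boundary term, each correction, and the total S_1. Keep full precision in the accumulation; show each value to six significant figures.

S_1 ≈ 0.00354410

Integral: ∫_5^22 1/x^4 dx = 0.00263536.
½[f(5) + f(22)] = ½[0.00160000 + 4.26883e-06] = 0.000802134.
Running total after boundary: 0.00343750.
k=1: B_{2}/(2)! × [f^{(1)}(22) − f^{(1)}(5)] = 1/12 × (-7.76152e-07 − (-0.00128000)) = 0.000106602.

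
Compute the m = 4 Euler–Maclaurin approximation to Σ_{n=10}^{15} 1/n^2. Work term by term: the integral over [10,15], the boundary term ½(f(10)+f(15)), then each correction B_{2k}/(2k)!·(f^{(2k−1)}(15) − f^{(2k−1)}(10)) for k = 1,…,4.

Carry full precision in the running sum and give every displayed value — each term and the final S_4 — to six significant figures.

The integral term ∫_10^15 1/x^2 dx = 0.0333333.
½[f(10) + f(15)] = ½[0.0100000 + 0.00444444] = 0.00722222.
So far: 0.0405556.
Correction k=1: B_{2}/2! · (f^{(1)}(15) − f^{(1)}(10)) = 1/12 · (-0.000592593 − (-0.00200000)) = 0.000117284.
Running total after k=1: 0.0406728.
Correction k=2: B_{4}/4! · (f^{(3)}(15) − f^{(3)}(10)) = −1/720 · (-3.16049e-05 − (-0.000240000)) = -2.89438e-07.
Running total after k=2: 0.0406726.
Correction k=3: B_{6}/6! · (f^{(5)}(15) − f^{(5)}(10)) = 1/30240 · (-4.21399e-06 − (-7.20000e-05)) = 2.24160e-09.
Running total after k=3: 0.0406726.
Correction k=4: B_{8}/8! · (f^{(7)}(15) − f^{(7)}(10)) = −1/1209600 · (-1.04882e-06 − (-4.03200e-05)) = -3.24663e-11.

S_4 ≈ 0.0406726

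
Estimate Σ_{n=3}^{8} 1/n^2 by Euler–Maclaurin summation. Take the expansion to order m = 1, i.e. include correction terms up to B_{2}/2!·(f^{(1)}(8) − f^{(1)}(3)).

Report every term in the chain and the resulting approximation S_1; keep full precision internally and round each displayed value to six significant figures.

The integral term ∫_3^8 1/x^2 dx = 0.208333.
½[f(3) + f(8)] = ½[0.111111 + 0.0156250] = 0.0633681.
Running total after boundary: 0.271701.
Order-1 term: 1/12 · (-0.00390625 − (-0.0740741)) = 0.00584732.

S_1 ≈ 0.277549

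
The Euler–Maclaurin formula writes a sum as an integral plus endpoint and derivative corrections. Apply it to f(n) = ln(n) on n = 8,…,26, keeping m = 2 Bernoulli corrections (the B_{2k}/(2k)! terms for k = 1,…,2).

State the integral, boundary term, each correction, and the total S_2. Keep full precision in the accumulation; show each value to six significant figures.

Integral: ∫_8^26 ln(x) dx = 50.0750.
Boundary: ½(f(8) + f(26)) = ½(2.07944 + 3.25810) = 2.66877.
Integral + boundary = 52.7437.
k=1: B_{2}/(2)! × [f^{(1)}(26) − f^{(1)}(8)] = 1/12 × (0.0384615 − 0.125000) = -0.00721154.
Partial sum through k=1: 52.7365.
k=2: B_{4}/(4)! × [f^{(3)}(26) − f^{(3)}(8)] = −1/720 × (0.000113792 − 0.00390625) = 5.26730e-06.

S_2 ≈ 52.7365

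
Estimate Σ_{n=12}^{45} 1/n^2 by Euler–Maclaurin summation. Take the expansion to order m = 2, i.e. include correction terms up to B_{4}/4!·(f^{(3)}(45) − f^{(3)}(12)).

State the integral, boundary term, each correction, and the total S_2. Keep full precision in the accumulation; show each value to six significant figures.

∫_12^45 1/x^2 dx evaluates to 0.0611111.
Boundary: ½(f(12) + f(45)) = ½(0.00694444 + 0.000493827) = 0.00371914.
So far: 0.0648302.
Order-1 term: 1/12 · (-2.19479e-05 − (-0.00115741)) = 9.46216e-05.
After k=1: 0.0649249.
Order-2 term: −1/720 · (-1.30061e-07 − (-9.64506e-05)) = -1.33779e-07.

S_2 ≈ 0.0649247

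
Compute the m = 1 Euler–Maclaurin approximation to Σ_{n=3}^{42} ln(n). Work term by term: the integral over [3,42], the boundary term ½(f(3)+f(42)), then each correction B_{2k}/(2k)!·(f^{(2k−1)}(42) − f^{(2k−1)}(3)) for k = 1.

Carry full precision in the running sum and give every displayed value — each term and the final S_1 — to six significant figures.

The integral term ∫_3^42 ln(x) dx = 114.686.
½[f(3) + f(42)] = ½[1.09861 + 3.73767] = 2.41814.
Integral + boundary = 117.104.
k=1: B_{2}/(2)! × [f^{(1)}(42) − f^{(1)}(3)] = 1/12 × (0.0238095 − 0.333333) = -0.0257937.

S_1 ≈ 117.079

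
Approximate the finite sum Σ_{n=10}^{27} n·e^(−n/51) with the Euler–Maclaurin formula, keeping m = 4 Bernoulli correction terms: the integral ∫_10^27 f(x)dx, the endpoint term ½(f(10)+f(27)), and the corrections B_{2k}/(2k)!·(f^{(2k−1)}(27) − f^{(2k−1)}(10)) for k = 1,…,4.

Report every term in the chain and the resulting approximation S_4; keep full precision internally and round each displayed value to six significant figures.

S_4 ≈ 226.260

Integral: ∫_10^27 x·e^(−x/51) dx = 214.231.
Boundary: ½(f(10) + f(27)) = ½(8.21948 + 15.9017) = 12.0606.
Integral + boundary = 226.292.
Correction k=1: B_{2}/2! · (f^{(1)}(27) − f^{(1)}(10)) = 1/12 · (0.277154 − 0.660782) = -0.0319690.
Running total after k=1: 226.260.
Correction k=2: B_{4}/4! · (f^{(3)}(27) − f^{(3)}(10)) = −1/720 · (0.000559422 − 0.000886073) = 4.53683e-07.
Running total after k=2: 226.260.
Correction k=3: B_{6}/6! · (f^{(5)}(27) − f^{(5)}(10)) = 1/30240 · (3.89192e-07 − 5.83659e-07) = -6.43081e-12.
Running total after k=3: 226.260.
Correction k=4: B_{8}/8! · (f^{(7)}(27) − f^{(7)}(10)) = −1/1209600 · (2.16572e-10 − 3.17821e-10) = 8.37045e-17.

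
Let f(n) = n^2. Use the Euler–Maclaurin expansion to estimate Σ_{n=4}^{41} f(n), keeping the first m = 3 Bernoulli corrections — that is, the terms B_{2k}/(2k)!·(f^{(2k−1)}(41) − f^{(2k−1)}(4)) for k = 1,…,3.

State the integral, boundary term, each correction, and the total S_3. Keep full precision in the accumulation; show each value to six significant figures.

S_3 ≈ 23807.0

∫_4^41 x^2 dx evaluates to 22952.3.
½[f(4) + f(41)] = ½[16.0000 + 1681.00] = 848.500.
So far: 23800.8.
Correction k=1: B_{2}/2! · (f^{(1)}(41) − f^{(1)}(4)) = 1/12 · (82.0000 − 8.00000) = 6.16667.
Partial sum through k=1: 23807.0.
Correction k=2: B_{4}/4! · (f^{(3)}(41) − f^{(3)}(4)) = −1/720 · (0.00000 − 0.00000) = 0.00000.
Partial sum through k=2: 23807.0.
Correction k=3: B_{6}/6! · (f^{(5)}(41) − f^{(5)}(4)) = 1/30240 · (0.00000 − 0.00000) = 0.00000.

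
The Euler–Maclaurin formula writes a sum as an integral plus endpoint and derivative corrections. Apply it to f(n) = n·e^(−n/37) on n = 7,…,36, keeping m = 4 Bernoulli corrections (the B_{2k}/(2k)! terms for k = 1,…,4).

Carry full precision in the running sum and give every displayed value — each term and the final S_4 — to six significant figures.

S_4 ≈ 336.163

Integral: ∫_7^36 x·e^(−x/37) dx = 326.518.
Endpoint term: (f(7) + f(36))/2 = (5.79341 + 13.6065)/2 = 9.69994.
Integral + boundary = 336.218.
Order-1 term: 1/12 · (0.0102151 − 0.671051) = -0.0550697.
After k=1: 336.163.
Order-2 term: −1/720 · (0.000559628 − 0.00169928) = 1.58285e-06.
After k=2: 336.163.
Order-3 term: 1/30240 · (8.12121e-07 − 2.12446e-06) = -4.33973e-11.
After k=3: 336.163.
Order-4 term: −1/1209600 · (8.87843e-10 − 2.19697e-09) = 1.08228e-15.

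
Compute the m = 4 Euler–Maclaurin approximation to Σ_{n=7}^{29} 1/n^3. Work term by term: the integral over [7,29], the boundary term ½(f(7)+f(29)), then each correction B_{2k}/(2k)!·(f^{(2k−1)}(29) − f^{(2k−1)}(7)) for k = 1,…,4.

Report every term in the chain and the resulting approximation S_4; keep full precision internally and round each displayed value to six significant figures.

S_4 ≈ 0.0111909

The integral term ∫_7^29 1/x^3 dx = 0.00960955.
Endpoint term: (f(7) + f(29))/2 = (0.00291545 + 4.10021e-05)/2 = 0.00147823.
So far: 0.0110878.
k=1: B_{2}/(2)! × [f^{(1)}(29) − f^{(1)}(7)] = 1/12 × (-4.24160e-06 − (-0.00124948)) = 0.000103770.
After k=1: 0.0111915.
k=2: B_{4}/(4)! × [f^{(3)}(29) − f^{(3)}(7)] = −1/720 × (-1.00870e-07 − (-0.000509992)) = -7.08182e-07.
After k=2: 0.0111908.
k=3: B_{6}/(6)! × [f^{(5)}(29) − f^{(5)}(7)] = 1/30240 × (-5.03752e-09 − (-0.000437136)) = 1.44554e-08.
After k=3: 0.0111909.
k=4: B_{8}/(8)! × [f^{(7)}(29) − f^{(7)}(7)] = −1/1209600 × (-4.31274e-10 − (-0.000642322)) = -5.31020e-10.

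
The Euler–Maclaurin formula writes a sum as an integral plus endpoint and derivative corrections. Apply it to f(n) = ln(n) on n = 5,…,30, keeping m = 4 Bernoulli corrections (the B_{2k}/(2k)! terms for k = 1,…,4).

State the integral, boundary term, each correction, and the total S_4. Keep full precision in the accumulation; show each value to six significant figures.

Integral: ∫_5^30 ln(x) dx = 68.9887.
Endpoint term: (f(5) + f(30))/2 = (1.60944 + 3.40120)/2 = 2.50532.
Running total after boundary: 71.4940.
Order-1 term: 1/12 · (0.0333333 − 0.200000) = -0.0138889.
After k=1: 71.4802.
Order-2 term: −1/720 · (7.40741e-05 − 0.0160000) = 2.21193e-05.
After k=2: 71.4802.
Order-3 term: 1/30240 · (9.87654e-07 − 0.00768000) = -2.53936e-07.
After k=3: 71.4802.
Order-4 term: −1/1209600 · (3.29218e-08 − 0.00921600) = 7.61902e-09.

S_4 ≈ 71.4802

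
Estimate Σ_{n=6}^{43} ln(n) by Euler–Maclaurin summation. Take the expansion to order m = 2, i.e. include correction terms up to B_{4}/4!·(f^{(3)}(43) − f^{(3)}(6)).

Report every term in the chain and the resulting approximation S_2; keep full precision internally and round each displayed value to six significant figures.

S_2 ≈ 116.746

∫_6^43 ln(x) dx evaluates to 113.981.
½[f(6) + f(43)] = ½[1.79176 + 3.76120] = 2.77648.
Integral + boundary = 116.758.
Correction k=1: B_{2}/2! · (f^{(1)}(43) − f^{(1)}(6)) = 1/12 · (0.0232558 − 0.166667) = -0.0119509.
Partial sum through k=1: 116.746.
Correction k=2: B_{4}/4! · (f^{(3)}(43) − f^{(3)}(6)) = −1/720 · (2.51550e-05 − 0.00925926) = 1.28251e-05.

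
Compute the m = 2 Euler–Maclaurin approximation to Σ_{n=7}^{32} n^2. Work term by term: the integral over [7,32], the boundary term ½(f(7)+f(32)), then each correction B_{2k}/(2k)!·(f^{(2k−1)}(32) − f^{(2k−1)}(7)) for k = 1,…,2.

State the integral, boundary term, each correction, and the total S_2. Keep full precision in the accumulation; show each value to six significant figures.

Integral: ∫_7^32 x^2 dx = 10808.3.
½[f(7) + f(32)] = ½[49.0000 + 1024.00] = 536.500.
So far: 11344.8.
Order-1 term: 1/12 · (64.0000 − 14.0000) = 4.16667.
Partial sum through k=1: 11349.0.
Order-2 term: −1/720 · (0.00000 − 0.00000) = 0.00000.

S_2 ≈ 11349.0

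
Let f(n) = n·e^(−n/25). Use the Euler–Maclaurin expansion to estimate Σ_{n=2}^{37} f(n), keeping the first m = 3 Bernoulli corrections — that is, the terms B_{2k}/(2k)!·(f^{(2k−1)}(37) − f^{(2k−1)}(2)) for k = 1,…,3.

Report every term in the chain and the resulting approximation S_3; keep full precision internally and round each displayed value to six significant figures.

S_3 ≈ 275.320

Integral: ∫_2^37 x·e^(−x/25) dx = 270.265.
Endpoint term: (f(2) + f(37))/2 = (1.84623 + 8.42259)/2 = 5.13441.
Running total after boundary: 275.400.
Correction k=1: B_{2}/2! · (f^{(1)}(37) − f^{(1)}(2)) = 1/12 · (-0.109266 − 0.849267) = -0.0798778.
Running total after k=1: 275.320.
Correction k=2: B_{4}/4! · (f^{(3)}(37) − f^{(3)}(2)) = −1/720 · (0.000553615 − 0.00431280) = 5.22109e-06.
Running total after k=2: 275.320.
Correction k=3: B_{6}/6! · (f^{(5)}(37) − f^{(5)}(2)) = 1/30240 · (2.05129e-06 − 1.16268e-05) = -3.16652e-10.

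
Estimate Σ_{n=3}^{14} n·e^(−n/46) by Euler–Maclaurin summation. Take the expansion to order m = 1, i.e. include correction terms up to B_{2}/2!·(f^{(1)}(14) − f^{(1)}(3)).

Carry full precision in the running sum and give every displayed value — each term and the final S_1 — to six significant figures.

S_1 ≈ 82.4415

∫_3^14 x·e^(−x/46) dx evaluates to 75.9032.
Endpoint term: (f(3) + f(14))/2 = (2.81059 + 10.3265)/2 = 6.56853.
So far: 82.4717.
Correction k=1: B_{2}/2! · (f^{(1)}(14) − f^{(1)}(3)) = 1/12 · (0.513116 − 0.875764) = -0.0302207.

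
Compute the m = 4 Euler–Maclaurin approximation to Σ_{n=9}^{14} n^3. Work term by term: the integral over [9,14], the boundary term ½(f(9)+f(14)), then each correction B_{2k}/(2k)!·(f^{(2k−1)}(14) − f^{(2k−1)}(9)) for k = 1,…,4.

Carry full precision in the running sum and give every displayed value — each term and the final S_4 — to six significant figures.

S_4 ≈ 9729.00

∫_9^14 x^3 dx evaluates to 7963.75.
½[f(9) + f(14)] = ½[729.000 + 2744.00] = 1736.50.
Integral + boundary = 9700.25.
Order-1 term: 1/12 · (588.000 − 243.000) = 28.7500.
Running total after k=1: 9729.00.
Order-2 term: −1/720 · (6.00000 − 6.00000) = 0.00000.
Running total after k=2: 9729.00.
Order-3 term: 1/30240 · (0.00000 − 0.00000) = 0.00000.
Running total after k=3: 9729.00.
Order-4 term: −1/1209600 · (0.00000 − 0.00000) = 0.00000.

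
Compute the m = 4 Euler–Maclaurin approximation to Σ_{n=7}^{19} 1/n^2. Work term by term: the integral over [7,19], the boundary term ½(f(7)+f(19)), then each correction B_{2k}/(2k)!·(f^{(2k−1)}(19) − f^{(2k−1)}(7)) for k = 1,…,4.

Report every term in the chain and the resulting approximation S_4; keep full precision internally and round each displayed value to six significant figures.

S_4 ≈ 0.102274

Integral: ∫_7^19 1/x^2 dx = 0.0902256.
Endpoint term: (f(7) + f(19))/2 = (0.0204082 + 0.00277008)/2 = 0.0115891.
So far: 0.101815.
Order-1 term: 1/12 · (-0.000291588 − (-0.00583090)) = 0.000461610.
After k=1: 0.102276.
Order-2 term: −1/720 · (-9.69267e-06 − (-0.00142798)) = -1.96984e-06.
After k=2: 0.102274.
Order-3 term: 1/30240 · (-8.05485e-07 − (-0.000874271)) = 2.88845e-08.
After k=3: 0.102274.
Order-4 term: −1/1209600 · (-1.24951e-07 − (-0.000999167)) = -8.25928e-10.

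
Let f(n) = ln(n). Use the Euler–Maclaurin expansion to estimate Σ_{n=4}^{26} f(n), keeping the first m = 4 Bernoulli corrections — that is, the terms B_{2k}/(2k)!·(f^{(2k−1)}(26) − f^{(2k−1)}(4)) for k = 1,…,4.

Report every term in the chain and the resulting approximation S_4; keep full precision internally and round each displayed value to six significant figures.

S_4 ≈ 59.4699

∫_4^26 ln(x) dx evaluates to 57.1653.
Boundary: ½(f(4) + f(26)) = ½(1.38629 + 3.25810) = 2.32220.
Integral + boundary = 59.4875.
Order-1 term: 1/12 · (0.0384615 − 0.250000) = -0.0176282.
After k=1: 59.4699.
Order-2 term: −1/720 · (0.000113792 − 0.0312500) = 4.32447e-05.
After k=2: 59.4699.
Order-3 term: 1/30240 · (2.01997e-06 − 0.0234375) = -7.74983e-07.
After k=3: 59.4699.
Order-4 term: −1/1209600 · (8.96436e-08 − 0.0439453) = 3.63304e-08.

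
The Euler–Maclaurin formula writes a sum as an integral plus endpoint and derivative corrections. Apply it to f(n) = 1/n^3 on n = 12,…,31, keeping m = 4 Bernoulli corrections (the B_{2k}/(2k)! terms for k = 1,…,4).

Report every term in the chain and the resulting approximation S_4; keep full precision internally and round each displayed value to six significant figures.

The integral term ∫_12^31 1/x^3 dx = 0.00295193.
Boundary: ½(f(12) + f(31)) = ½(0.000578704 + 3.35672e-05) = 0.000306135.
So far: 0.00325807.
k=1: B_{2}/(2)! × [f^{(1)}(31) − f^{(1)}(12)] = 1/12 × (-3.24844e-06 − (-0.000144676)) = 1.17856e-05.
Running total after k=1: 0.00326985.
k=2: B_{4}/(4)! × [f^{(3)}(31) − f^{(3)}(12)] = −1/720 × (-6.76054e-08 − (-2.00939e-05)) = -2.78143e-08.
Running total after k=2: 0.00326982.
k=3: B_{6}/(6)! × [f^{(5)}(31) − f^{(5)}(12)] = 1/30240 × (-2.95466e-09 − (-5.86071e-06)) = 1.93709e-10.
Running total after k=3: 0.00326982.
k=4: B_{8}/(8)! × [f^{(7)}(31) − f^{(7)}(12)] = −1/1209600 × (-2.21369e-10 − (-2.93036e-06)) = -2.42240e-12.

S_4 ≈ 0.00326982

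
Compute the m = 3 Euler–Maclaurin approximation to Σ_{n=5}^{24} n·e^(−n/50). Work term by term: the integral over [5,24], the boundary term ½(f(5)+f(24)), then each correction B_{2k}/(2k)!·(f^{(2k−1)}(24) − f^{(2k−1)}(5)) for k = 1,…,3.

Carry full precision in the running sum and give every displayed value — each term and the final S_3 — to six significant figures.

The integral term ∫_5^24 x·e^(−x/50) dx = 198.804.
½[f(5) + f(24)] = ½[4.52419 + 14.8508] = 9.68749.
Integral + boundary = 208.492.
k=1: B_{2}/(2)! × [f^{(1)}(24) − f^{(1)}(5)] = 1/12 × (0.321767 − 0.814354) = -0.0410489.
Running total after k=1: 208.451.
k=2: B_{4}/(4)! × [f^{(3)}(24) − f^{(3)}(5)] = −1/720 × (0.000623734 − 0.00104961) = 5.91497e-07.
Running total after k=2: 208.451.
k=3: B_{6}/(6)! × [f^{(5)}(24) − f^{(5)}(5)] = 1/30240 × (4.47504e-07 − 7.09393e-07) = -8.66033e-12.

S_3 ≈ 208.451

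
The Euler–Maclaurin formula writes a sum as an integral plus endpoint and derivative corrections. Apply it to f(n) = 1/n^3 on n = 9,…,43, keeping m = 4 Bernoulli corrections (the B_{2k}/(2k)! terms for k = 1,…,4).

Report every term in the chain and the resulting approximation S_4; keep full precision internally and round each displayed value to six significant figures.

S_4 ≈ 0.00663246

The integral term ∫_9^43 1/x^3 dx = 0.00590242.
Boundary: ½(f(9) + f(43)) = ½(0.00137174 + 1.25775e-05) = 0.000692160.
Running total after boundary: 0.00659458.
Correction k=1: B_{2}/2! · (f^{(1)}(43) − f^{(1)}(9)) = 1/12 · (-8.77501e-07 − (-0.000457247)) = 3.80308e-05.
After k=1: 0.00663261.
Correction k=2: B_{4}/4! · (f^{(3)}(43) − f^{(3)}(9)) = −1/720 · (-9.49162e-09 − (-0.000112901)) = -1.56793e-07.
After k=2: 0.00663246.
Correction k=3: B_{6}/6! · (f^{(5)}(43) − f^{(5)}(9)) = 1/30240 · (-2.15602e-10 − (-5.85410e-05)) = 1.93587e-09.
After k=3: 0.00663246.
Correction k=4: B_{8}/8! · (f^{(7)}(43) − f^{(7)}(9)) = −1/1209600 · (-8.39554e-12 − (-5.20365e-05)) = -4.30196e-11.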